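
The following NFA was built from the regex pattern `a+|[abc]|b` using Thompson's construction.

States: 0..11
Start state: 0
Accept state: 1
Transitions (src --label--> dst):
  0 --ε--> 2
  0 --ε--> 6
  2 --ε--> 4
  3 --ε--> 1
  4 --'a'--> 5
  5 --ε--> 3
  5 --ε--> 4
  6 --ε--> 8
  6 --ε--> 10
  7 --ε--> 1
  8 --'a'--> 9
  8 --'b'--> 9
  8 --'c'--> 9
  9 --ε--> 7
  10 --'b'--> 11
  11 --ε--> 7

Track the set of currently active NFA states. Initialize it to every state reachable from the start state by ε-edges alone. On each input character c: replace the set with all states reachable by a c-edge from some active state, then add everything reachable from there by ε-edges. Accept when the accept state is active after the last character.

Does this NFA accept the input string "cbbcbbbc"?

Answer: REJECT

Derivation:
S₀ = ε-closure({0}) = {0,2,4,6,8,10}
'c' @ 1: {1,7,9}  (accept∈set)
'b' @ 2: {}  — state set empty
rest 'bcbbbc' ignored (set empty)
after full input: {}  (accept=1 not in)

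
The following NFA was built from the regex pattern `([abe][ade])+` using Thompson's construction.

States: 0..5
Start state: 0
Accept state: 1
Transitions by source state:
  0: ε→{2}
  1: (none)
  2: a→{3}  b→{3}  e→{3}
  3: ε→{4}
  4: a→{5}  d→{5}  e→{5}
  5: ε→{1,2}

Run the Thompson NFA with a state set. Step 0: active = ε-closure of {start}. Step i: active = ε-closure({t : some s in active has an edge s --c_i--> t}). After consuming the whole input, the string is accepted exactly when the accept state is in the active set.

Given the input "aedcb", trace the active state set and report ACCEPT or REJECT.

start: ε-closure({0}) = {0,2}
'a' @ 1: {3,4}
'e' @ 2: {1,2,5}  (accept∈set)
'd' @ 3: {}  — no active states
rest 'cb' ignored (set empty)
final: {}; accept 1 not in set

Answer: REJECT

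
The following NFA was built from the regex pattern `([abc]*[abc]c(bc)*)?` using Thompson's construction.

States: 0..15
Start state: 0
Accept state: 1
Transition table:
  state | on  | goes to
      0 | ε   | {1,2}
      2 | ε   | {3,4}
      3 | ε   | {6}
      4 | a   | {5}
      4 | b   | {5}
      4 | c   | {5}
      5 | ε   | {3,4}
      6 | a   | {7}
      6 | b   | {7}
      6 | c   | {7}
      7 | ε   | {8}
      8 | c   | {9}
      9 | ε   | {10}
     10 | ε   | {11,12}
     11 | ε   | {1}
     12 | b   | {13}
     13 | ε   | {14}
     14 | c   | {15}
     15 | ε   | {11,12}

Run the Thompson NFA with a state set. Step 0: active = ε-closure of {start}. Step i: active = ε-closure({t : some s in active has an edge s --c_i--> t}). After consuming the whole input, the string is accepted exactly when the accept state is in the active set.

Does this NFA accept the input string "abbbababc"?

initial (ε-close {0}): {0,1,2,3,4,6}
'a' @ 1: {3,4,5,6,7,8}
'b' @ 2: {3,4,5,6,7,8}
'b' @ 3: {3,4,5,6,7,8}
'b' @ 4: {3,4,5,6,7,8}
'a' @ 5: {3,4,5,6,7,8}
'b' @ 6: {3,4,5,6,7,8}
'a' @ 7: {3,4,5,6,7,8}
'b' @ 8: {3,4,5,6,7,8}
'c' @ 9: {1,3,4,5,6,7,8,9,10,11,12}  [accepting]
after full input: {1,3,4,5,6,7,8,9,10,11,12}  (accept=1 in)

Answer: ACCEPT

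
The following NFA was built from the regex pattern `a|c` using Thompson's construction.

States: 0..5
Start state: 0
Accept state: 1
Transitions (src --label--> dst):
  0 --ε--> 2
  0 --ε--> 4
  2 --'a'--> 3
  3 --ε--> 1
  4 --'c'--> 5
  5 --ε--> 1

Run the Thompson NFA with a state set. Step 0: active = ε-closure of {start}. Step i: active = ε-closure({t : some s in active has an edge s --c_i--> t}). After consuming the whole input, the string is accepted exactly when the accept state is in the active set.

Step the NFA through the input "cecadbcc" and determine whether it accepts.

S₀ = ε-closure({0}) = {0,2,4}
'c' @ 1: {1,5}  [accepting]
'e' @ 2: {}  — dead — no transitions
rest 'cadbcc' ignored (set empty)
after full input: {}  (accept=1 not in)

Answer: REJECT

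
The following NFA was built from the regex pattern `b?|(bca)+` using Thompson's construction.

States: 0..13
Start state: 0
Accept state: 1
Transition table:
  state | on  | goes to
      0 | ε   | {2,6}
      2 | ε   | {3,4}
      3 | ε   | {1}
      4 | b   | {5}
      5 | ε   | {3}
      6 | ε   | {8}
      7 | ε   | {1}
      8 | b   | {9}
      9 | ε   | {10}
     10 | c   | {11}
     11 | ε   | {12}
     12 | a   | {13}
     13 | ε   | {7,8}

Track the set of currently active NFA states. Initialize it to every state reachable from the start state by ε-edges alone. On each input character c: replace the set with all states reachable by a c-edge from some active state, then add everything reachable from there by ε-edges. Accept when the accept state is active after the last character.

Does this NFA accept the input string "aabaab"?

initial (ε-close {0}): {0,1,2,3,4,6,8}
'a' @ 1: {}  — no active states
rest 'abaab' ignored (set empty)
end set {} — state 1 not in

Answer: REJECT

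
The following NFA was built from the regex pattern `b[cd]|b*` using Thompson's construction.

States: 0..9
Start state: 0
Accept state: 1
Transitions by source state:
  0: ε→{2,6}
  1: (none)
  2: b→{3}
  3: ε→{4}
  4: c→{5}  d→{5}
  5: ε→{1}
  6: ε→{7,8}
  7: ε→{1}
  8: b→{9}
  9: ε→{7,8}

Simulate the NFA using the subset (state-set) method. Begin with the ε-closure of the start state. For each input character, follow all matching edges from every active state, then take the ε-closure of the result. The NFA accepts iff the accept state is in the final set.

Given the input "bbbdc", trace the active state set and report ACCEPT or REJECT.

Answer: REJECT

Derivation:
start: ε-closure({0}) = {0,1,2,6,7,8}
'b' @ 1: {1,3,4,7,8,9}  (accept∈set)
'b' @ 2: {1,7,8,9}  (accept∈set)
'b' @ 3: {1,7,8,9}  (accept∈set)
'd' @ 4: {}  — state set empty
rest 'c' ignored (set empty)
end set {} — state 1 not in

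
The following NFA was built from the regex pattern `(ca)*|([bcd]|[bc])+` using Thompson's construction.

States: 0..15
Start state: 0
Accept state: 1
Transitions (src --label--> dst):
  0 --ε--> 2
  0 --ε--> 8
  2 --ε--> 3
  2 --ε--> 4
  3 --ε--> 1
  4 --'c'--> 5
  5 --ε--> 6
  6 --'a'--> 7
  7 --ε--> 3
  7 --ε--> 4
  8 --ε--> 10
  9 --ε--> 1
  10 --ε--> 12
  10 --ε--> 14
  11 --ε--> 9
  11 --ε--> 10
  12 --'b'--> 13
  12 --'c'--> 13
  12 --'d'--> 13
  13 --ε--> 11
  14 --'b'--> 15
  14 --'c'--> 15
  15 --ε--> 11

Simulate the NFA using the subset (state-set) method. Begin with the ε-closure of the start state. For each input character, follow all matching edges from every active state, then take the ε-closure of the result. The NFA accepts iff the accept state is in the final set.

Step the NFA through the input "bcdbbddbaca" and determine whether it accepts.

initial (ε-close {0}): {0,1,2,3,4,8,10,12,14}
'b' @ 1: {1,9,10,11,12,13,14,15}  (accept∈set)
'c' @ 2: {1,9,10,11,12,13,14,15}  (accept∈set)
'd' @ 3: {1,9,10,11,12,13,14}  (accept∈set)
'b' @ 4: {1,9,10,11,12,13,14,15}  (accept∈set)
'b' @ 5: {1,9,10,11,12,13,14,15}  (accept∈set)
'd' @ 6: {1,9,10,11,12,13,14}  (accept∈set)
'd' @ 7: {1,9,10,11,12,13,14}  (accept∈set)
'b' @ 8: {1,9,10,11,12,13,14,15}  (accept∈set)
'a' @ 9: {}  — state set empty
rest 'ca' ignored (set empty)
final: {}; accept 1 not in set

Answer: REJECT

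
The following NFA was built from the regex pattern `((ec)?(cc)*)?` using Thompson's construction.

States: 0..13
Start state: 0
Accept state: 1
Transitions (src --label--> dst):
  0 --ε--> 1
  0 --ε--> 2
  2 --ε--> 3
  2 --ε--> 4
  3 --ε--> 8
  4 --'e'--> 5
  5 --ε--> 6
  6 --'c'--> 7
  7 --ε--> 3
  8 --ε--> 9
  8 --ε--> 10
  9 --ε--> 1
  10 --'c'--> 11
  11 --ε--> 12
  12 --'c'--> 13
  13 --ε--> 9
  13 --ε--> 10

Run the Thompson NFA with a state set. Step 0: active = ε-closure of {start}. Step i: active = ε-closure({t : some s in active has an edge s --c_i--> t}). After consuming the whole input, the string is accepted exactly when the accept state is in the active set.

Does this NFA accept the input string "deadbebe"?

Answer: REJECT

Trace:
initial (ε-close {0}): {0,1,2,3,4,8,9,10}
'd' @ 1: {}  — dead — no transitions
rest 'eadbebe' ignored (set empty)
final: {}; accept 1 not in set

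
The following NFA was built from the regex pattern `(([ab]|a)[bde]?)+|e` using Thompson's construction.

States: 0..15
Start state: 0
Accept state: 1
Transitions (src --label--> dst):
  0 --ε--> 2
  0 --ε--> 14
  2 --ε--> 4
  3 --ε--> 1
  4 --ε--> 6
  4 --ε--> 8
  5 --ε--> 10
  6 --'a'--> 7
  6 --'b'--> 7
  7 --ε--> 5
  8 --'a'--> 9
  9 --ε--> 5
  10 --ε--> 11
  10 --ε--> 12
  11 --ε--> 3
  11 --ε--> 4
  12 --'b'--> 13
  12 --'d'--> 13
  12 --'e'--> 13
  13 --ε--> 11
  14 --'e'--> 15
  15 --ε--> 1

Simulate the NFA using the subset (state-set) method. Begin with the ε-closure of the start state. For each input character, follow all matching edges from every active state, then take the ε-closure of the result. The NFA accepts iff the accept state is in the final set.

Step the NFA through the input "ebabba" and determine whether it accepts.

S₀ = ε-closure({0}) = {0,2,4,6,8,14}
'e' @ 1: {1,15}  [accepting]
'b' @ 2: {}  — no active states
rest 'abba' ignored (set empty)
end set {} — state 1 not in

Answer: REJECT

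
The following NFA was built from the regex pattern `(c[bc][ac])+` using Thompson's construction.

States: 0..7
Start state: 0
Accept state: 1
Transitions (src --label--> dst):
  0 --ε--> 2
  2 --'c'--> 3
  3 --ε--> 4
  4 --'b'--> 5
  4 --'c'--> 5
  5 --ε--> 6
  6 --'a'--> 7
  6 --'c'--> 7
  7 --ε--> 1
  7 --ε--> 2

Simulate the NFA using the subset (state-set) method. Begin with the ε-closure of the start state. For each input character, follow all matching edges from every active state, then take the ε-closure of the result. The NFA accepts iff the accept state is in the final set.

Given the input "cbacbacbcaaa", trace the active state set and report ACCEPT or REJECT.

initial (ε-close {0}): {0,2}
'c' @ 1: {3,4}
'b' @ 2: {5,6}
'a' @ 3: {1,2,7}  ✓accept
'c' @ 4: {3,4}
'b' @ 5: {5,6}
'a' @ 6: {1,2,7}  ✓accept
'c' @ 7: {3,4}
'b' @ 8: {5,6}
'c' @ 9: {1,2,7}  ✓accept
'a' @ 10: {}  — state set empty
rest 'aa' ignored (set empty)
after full input: {}  (accept=1 not in)

Answer: REJECT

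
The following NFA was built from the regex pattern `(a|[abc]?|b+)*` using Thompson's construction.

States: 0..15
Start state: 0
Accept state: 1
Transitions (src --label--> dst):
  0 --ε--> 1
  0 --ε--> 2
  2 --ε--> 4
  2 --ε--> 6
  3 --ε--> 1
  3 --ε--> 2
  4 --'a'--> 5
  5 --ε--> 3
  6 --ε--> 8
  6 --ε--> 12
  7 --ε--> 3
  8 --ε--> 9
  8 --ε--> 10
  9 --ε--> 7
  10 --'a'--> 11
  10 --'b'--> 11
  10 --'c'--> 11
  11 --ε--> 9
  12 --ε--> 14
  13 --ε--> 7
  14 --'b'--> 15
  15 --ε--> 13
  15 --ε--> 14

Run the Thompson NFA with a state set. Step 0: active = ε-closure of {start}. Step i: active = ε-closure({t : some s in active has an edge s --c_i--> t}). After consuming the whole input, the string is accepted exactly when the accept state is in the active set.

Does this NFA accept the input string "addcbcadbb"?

Answer: REJECT

Derivation:
S₀ = ε-closure({0}) = {0,1,2,3,4,6,7,8,9,10,12,14}
'a' @ 1: {1,2,3,4,5,6,7,8,9,10,11,12,14}  (accept∈set)
'd' @ 2: {}  — no active states
rest 'dcbcadbb' ignored (set empty)
end set {} — state 1 not in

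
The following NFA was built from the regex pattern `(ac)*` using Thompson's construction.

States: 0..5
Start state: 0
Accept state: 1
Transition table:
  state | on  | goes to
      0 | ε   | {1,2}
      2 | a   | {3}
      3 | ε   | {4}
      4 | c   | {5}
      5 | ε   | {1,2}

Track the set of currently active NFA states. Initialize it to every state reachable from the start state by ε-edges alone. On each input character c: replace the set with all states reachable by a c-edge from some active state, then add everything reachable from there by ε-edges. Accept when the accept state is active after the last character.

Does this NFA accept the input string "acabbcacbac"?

Answer: REJECT

Trace:
initial (ε-close {0}): {0,1,2}
'a' @ 1: {3,4}
'c' @ 2: {1,2,5}  ✓accept
'a' @ 3: {3,4}
'b' @ 4: {}  — dead — no transitions
rest 'bcacbac' ignored (set empty)
end set {} — state 1 not in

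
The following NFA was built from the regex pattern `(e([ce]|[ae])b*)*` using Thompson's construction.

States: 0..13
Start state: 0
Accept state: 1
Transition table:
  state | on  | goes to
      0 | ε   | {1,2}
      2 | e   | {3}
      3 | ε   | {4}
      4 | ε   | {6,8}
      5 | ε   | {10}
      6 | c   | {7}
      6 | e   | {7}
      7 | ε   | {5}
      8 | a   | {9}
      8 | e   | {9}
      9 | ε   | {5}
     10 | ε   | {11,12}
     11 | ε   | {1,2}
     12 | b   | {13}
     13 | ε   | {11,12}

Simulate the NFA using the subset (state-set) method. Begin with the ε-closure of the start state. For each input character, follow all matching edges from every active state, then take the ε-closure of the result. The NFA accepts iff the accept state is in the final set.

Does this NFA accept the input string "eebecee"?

Answer: ACCEPT

Derivation:
S₀ = ε-closure({0}) = {0,1,2}
'e' @ 1: {3,4,6,8}
'e' @ 2: {1,2,5,7,9,10,11,12}  [accepting]
'b' @ 3: {1,2,11,12,13}  [accepting]
'e' @ 4: {3,4,6,8}
'c' @ 5: {1,2,5,7,10,11,12}  [accepting]
'e' @ 6: {3,4,6,8}
'e' @ 7: {1,2,5,7,9,10,11,12}  [accepting]
final: {1,2,5,7,9,10,11,12}; accept 1 in set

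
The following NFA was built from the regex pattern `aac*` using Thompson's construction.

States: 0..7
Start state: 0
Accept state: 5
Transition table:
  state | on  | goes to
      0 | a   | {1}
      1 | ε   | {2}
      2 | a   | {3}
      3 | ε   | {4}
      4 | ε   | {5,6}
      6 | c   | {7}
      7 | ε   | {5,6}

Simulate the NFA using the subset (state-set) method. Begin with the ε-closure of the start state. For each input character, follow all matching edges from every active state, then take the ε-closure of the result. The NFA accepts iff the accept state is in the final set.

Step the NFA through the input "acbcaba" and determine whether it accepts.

initial (ε-close {0}): {0}
'a' @ 1: {1,2}
'c' @ 2: {}  — state set empty
rest 'bcaba' ignored (set empty)
after full input: {}  (accept=5 not in)

Answer: REJECT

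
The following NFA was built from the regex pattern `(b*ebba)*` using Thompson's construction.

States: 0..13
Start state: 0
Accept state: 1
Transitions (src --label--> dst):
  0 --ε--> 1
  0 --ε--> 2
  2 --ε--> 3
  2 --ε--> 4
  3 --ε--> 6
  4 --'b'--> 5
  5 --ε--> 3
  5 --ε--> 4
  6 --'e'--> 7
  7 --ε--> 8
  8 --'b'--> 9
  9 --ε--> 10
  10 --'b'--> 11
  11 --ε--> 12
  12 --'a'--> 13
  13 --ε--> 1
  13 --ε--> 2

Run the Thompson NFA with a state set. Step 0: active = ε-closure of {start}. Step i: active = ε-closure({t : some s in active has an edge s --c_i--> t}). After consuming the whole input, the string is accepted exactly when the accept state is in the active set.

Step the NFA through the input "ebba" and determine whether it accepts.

start: ε-closure({0}) = {0,1,2,3,4,6}
'e' @ 1: {7,8}
'b' @ 2: {9,10}
'b' @ 3: {11,12}
'a' @ 4: {1,2,3,4,6,13}  ✓accept
after full input: {1,2,3,4,6,13}  (accept=1 in)

Answer: ACCEPT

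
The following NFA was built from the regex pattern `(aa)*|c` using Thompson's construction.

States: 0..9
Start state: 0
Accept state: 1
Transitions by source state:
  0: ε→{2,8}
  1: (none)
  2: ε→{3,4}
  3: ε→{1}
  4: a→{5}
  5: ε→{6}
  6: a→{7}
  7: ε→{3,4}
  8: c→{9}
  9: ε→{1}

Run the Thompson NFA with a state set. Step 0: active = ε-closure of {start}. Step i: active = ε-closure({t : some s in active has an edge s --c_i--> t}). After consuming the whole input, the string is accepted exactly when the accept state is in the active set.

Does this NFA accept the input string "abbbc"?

initial (ε-close {0}): {0,1,2,3,4,8}
'a' @ 1: {5,6}
'b' @ 2: {}  — dead — no transitions
rest 'bbc' ignored (set empty)
end set {} — state 1 not in

Answer: REJECT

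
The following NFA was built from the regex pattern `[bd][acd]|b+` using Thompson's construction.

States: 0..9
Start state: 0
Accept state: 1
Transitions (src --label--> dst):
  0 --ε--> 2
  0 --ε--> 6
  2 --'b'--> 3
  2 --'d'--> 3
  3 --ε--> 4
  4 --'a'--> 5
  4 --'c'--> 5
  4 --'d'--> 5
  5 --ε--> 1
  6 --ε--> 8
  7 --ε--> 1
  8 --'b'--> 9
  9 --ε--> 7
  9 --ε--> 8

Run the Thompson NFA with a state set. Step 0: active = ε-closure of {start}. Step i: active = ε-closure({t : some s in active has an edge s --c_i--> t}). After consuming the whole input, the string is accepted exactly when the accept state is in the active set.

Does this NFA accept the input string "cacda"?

S₀ = ε-closure({0}) = {0,2,6,8}
'c' @ 1: {}  — dead — no transitions
rest 'acda' ignored (set empty)
final: {}; accept 1 not in set

Answer: REJECT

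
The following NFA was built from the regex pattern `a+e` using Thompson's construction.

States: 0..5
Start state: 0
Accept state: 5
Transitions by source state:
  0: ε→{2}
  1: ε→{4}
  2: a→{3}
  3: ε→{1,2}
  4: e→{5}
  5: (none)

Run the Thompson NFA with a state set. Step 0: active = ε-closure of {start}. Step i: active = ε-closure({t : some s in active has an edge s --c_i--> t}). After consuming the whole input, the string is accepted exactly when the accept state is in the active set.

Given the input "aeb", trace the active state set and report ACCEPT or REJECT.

Answer: REJECT

Derivation:
S₀ = ε-closure({0}) = {0,2}
'a' @ 1: {1,2,3,4}
'e' @ 2: {5}  ✓accept
'b' @ 3: {}  — no active states
end set {} — state 5 not in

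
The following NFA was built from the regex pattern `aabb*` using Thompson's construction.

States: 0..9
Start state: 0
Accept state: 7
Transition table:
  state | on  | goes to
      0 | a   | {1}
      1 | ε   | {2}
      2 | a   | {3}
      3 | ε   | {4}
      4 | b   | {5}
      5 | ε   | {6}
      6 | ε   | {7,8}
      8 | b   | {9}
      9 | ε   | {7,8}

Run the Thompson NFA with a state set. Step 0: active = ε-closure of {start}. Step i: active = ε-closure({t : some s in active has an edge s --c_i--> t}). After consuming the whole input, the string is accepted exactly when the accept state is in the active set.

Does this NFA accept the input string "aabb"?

S₀ = ε-closure({0}) = {0}
'a' @ 1: {1,2}
'a' @ 2: {3,4}
'b' @ 3: {5,6,7,8}  ✓accept
'b' @ 4: {7,8,9}  ✓accept
after full input: {7,8,9}  (accept=7 in)

Answer: ACCEPT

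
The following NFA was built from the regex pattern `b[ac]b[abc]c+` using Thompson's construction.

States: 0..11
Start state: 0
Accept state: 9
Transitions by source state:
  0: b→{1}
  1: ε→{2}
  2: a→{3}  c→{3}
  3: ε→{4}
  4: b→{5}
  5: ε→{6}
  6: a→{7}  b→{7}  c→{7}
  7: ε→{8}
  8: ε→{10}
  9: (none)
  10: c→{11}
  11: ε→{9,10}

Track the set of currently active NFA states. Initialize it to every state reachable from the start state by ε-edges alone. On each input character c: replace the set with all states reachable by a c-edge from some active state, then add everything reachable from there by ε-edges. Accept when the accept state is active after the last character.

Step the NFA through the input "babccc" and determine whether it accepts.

Answer: ACCEPT

Derivation:
S₀ = ε-closure({0}) = {0}
'b' @ 1: {1,2}
'a' @ 2: {3,4}
'b' @ 3: {5,6}
'c' @ 4: {7,8,10}
'c' @ 5: {9,10,11}  ✓accept
'c' @ 6: {9,10,11}  ✓accept
after full input: {9,10,11}  (accept=9 in)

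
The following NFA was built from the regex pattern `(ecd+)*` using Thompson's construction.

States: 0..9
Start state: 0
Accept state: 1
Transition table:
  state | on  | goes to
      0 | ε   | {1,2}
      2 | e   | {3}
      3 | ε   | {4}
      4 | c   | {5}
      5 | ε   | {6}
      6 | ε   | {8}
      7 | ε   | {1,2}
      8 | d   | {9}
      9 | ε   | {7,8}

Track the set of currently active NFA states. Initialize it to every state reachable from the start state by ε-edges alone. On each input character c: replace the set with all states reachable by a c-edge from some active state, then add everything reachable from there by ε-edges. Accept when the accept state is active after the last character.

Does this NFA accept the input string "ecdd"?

initial (ε-close {0}): {0,1,2}
'e' @ 1: {3,4}
'c' @ 2: {5,6,8}
'd' @ 3: {1,2,7,8,9}  (accept∈set)
'd' @ 4: {1,2,7,8,9}  (accept∈set)
end set {1,2,7,8,9} — state 1 in

Answer: ACCEPT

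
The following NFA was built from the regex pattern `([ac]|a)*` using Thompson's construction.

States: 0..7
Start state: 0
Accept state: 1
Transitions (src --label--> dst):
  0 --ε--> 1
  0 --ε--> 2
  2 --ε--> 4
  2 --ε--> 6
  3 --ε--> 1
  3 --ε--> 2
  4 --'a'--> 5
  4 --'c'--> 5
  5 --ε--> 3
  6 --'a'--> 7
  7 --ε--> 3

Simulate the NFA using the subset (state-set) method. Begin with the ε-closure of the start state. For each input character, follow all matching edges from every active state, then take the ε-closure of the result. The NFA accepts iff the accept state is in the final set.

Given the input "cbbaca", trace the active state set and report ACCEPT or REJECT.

Answer: REJECT

Derivation:
S₀ = ε-closure({0}) = {0,1,2,4,6}
'c' @ 1: {1,2,3,4,5,6}  [accepting]
'b' @ 2: {}  — dead — no transitions
rest 'baca' ignored (set empty)
final: {}; accept 1 not in set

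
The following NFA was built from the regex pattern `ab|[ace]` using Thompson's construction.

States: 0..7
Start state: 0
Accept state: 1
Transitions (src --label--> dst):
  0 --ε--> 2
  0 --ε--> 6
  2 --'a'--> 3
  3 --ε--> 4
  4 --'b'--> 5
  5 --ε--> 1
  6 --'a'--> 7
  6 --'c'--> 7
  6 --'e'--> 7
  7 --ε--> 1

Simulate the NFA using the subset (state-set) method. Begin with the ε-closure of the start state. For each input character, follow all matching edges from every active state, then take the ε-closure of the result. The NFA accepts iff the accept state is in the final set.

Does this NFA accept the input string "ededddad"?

S₀ = ε-closure({0}) = {0,2,6}
'e' @ 1: {1,7}  ✓accept
'd' @ 2: {}  — dead — no transitions
rest 'edddad' ignored (set empty)
final: {}; accept 1 not in set

Answer: REJECT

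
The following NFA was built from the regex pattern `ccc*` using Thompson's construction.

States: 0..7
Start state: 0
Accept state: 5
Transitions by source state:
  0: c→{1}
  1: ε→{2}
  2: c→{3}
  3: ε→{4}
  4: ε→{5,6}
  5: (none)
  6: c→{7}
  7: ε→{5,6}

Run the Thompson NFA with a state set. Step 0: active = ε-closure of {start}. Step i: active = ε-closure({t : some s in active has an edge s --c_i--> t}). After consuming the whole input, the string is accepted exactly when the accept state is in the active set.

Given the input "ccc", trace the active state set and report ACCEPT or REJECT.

S₀ = ε-closure({0}) = {0}
'c' @ 1: {1,2}
'c' @ 2: {3,4,5,6}  [accepting]
'c' @ 3: {5,6,7}  [accepting]
final: {5,6,7}; accept 5 in set

Answer: ACCEPT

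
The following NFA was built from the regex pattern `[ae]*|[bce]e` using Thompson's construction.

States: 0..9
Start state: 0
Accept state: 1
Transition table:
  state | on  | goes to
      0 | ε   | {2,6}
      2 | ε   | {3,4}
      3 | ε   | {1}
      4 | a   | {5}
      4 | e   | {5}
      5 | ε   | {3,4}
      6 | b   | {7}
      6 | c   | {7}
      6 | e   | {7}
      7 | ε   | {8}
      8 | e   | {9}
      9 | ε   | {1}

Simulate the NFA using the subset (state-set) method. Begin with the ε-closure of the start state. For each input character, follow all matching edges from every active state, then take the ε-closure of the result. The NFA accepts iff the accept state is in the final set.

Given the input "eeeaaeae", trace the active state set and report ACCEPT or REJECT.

S₀ = ε-closure({0}) = {0,1,2,3,4,6}
'e' @ 1: {1,3,4,5,7,8}  [accepting]
'e' @ 2: {1,3,4,5,9}  [accepting]
'e' @ 3: {1,3,4,5}  [accepting]
'a' @ 4: {1,3,4,5}  [accepting]
'a' @ 5: {1,3,4,5}  [accepting]
'e' @ 6: {1,3,4,5}  [accepting]
'a' @ 7: {1,3,4,5}  [accepting]
'e' @ 8: {1,3,4,5}  [accepting]
after full input: {1,3,4,5}  (accept=1 in)

Answer: ACCEPT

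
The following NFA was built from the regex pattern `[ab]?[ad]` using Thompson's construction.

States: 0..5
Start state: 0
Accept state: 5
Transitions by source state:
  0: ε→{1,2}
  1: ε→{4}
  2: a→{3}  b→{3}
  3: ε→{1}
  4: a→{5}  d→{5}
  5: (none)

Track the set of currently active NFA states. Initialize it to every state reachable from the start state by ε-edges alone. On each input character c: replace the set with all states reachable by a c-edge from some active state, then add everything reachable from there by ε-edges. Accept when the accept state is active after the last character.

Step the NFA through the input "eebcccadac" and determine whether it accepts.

Answer: REJECT

Derivation:
initial (ε-close {0}): {0,1,2,4}
'e' @ 1: {}  — dead — no transitions
rest 'ebcccadac' ignored (set empty)
final: {}; accept 5 not in set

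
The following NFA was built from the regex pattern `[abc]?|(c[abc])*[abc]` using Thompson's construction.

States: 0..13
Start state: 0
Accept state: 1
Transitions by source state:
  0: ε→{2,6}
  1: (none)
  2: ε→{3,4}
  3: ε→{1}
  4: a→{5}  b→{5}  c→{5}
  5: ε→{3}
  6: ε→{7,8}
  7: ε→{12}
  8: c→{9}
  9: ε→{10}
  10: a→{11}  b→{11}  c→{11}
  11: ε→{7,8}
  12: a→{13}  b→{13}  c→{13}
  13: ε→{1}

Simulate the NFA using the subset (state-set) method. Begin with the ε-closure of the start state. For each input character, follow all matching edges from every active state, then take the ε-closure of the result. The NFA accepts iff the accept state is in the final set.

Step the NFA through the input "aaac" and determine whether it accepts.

Answer: REJECT

Steps:
S₀ = ε-closure({0}) = {0,1,2,3,4,6,7,8,12}
'a' @ 1: {1,3,5,13}  ✓accept
'a' @ 2: {}  — state set empty
rest 'ac' ignored (set empty)
after full input: {}  (accept=1 not in)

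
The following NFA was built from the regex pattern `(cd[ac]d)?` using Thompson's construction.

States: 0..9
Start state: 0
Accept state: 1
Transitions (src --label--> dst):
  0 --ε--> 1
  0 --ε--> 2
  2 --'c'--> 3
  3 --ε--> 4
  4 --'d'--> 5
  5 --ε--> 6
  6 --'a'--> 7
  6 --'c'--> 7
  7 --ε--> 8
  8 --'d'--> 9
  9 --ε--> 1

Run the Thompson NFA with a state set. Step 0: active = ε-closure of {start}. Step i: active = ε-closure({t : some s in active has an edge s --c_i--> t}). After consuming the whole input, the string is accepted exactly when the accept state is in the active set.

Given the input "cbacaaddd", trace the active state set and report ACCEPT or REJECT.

Answer: REJECT

Trace:
S₀ = ε-closure({0}) = {0,1,2}
'c' @ 1: {3,4}
'b' @ 2: {}  — no active states
rest 'acaaddd' ignored (set empty)
final: {}; accept 1 not in set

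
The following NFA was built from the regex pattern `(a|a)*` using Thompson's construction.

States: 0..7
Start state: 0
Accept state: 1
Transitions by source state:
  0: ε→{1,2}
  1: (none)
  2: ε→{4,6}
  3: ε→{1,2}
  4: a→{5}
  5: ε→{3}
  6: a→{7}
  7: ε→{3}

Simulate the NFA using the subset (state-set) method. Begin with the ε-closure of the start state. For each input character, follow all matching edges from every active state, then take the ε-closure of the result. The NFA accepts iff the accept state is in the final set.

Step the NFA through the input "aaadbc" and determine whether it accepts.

S₀ = ε-closure({0}) = {0,1,2,4,6}
'a' @ 1: {1,2,3,4,5,6,7}  ✓accept
'a' @ 2: {1,2,3,4,5,6,7}  ✓accept
'a' @ 3: {1,2,3,4,5,6,7}  ✓accept
'd' @ 4: {}  — dead — no transitions
rest 'bc' ignored (set empty)
after full input: {}  (accept=1 not in)

Answer: REJECT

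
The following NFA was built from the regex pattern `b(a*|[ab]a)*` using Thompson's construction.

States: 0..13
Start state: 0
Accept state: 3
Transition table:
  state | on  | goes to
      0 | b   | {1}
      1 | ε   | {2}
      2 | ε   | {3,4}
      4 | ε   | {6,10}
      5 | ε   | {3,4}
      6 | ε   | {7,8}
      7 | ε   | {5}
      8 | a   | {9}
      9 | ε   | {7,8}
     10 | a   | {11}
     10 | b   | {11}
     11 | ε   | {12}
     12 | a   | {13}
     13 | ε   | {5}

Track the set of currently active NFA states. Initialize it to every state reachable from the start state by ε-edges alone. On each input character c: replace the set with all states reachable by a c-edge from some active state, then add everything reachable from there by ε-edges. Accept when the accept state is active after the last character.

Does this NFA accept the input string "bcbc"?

start: ε-closure({0}) = {0}
'b' @ 1: {1,2,3,4,5,6,7,8,10}  (accept∈set)
'c' @ 2: {}  — dead — no transitions
rest 'bc' ignored (set empty)
after full input: {}  (accept=3 not in)

Answer: REJECT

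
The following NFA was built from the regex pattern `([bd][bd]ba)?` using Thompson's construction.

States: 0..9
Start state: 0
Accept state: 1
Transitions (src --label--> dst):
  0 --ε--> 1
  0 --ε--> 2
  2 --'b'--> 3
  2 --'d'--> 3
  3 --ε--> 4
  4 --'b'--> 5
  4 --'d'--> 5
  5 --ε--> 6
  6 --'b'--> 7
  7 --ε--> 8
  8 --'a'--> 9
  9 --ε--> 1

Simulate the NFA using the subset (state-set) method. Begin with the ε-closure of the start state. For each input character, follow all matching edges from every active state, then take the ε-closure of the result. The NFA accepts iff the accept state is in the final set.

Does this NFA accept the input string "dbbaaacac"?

S₀ = ε-closure({0}) = {0,1,2}
'd' @ 1: {3,4}
'b' @ 2: {5,6}
'b' @ 3: {7,8}
'a' @ 4: {1,9}  (accept∈set)
'a' @ 5: {}  — state set empty
rest 'acac' ignored (set empty)
final: {}; accept 1 not in set

Answer: REJECT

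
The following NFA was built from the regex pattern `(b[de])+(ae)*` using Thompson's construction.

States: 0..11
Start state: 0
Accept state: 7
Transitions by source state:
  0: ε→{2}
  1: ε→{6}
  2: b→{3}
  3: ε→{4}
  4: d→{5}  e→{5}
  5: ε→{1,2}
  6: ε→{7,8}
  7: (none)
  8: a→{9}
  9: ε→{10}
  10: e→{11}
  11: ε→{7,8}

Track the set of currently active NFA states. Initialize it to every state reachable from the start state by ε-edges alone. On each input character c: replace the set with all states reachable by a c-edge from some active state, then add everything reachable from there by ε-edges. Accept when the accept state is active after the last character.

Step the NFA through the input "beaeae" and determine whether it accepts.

start: ε-closure({0}) = {0,2}
'b' @ 1: {3,4}
'e' @ 2: {1,2,5,6,7,8}  [accepting]
'a' @ 3: {9,10}
'e' @ 4: {7,8,11}  [accepting]
'a' @ 5: {9,10}
'e' @ 6: {7,8,11}  [accepting]
after full input: {7,8,11}  (accept=7 in)

Answer: ACCEPT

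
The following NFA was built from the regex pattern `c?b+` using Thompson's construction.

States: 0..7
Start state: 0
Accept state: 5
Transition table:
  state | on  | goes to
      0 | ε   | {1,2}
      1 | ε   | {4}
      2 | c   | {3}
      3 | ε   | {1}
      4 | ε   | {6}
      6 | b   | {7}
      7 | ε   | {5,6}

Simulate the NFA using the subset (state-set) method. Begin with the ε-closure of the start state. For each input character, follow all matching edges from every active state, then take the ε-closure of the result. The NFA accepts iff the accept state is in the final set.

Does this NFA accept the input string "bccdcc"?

Answer: REJECT

Steps:
initial (ε-close {0}): {0,1,2,4,6}
'b' @ 1: {5,6,7}  (accept∈set)
'c' @ 2: {}  — state set empty
rest 'cdcc' ignored (set empty)
final: {}; accept 5 not in set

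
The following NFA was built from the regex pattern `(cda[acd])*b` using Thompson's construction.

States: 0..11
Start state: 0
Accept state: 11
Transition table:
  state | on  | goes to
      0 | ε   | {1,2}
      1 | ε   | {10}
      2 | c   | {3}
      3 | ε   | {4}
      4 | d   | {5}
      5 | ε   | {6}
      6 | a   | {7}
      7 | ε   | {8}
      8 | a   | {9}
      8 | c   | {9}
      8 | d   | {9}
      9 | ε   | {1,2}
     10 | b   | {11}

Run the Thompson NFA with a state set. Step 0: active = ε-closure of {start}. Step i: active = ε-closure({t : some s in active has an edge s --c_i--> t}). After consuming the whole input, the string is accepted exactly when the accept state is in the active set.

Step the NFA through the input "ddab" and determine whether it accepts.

start: ε-closure({0}) = {0,1,2,10}
'd' @ 1: {}  — state set empty
rest 'dab' ignored (set empty)
after full input: {}  (accept=11 not in)

Answer: REJECT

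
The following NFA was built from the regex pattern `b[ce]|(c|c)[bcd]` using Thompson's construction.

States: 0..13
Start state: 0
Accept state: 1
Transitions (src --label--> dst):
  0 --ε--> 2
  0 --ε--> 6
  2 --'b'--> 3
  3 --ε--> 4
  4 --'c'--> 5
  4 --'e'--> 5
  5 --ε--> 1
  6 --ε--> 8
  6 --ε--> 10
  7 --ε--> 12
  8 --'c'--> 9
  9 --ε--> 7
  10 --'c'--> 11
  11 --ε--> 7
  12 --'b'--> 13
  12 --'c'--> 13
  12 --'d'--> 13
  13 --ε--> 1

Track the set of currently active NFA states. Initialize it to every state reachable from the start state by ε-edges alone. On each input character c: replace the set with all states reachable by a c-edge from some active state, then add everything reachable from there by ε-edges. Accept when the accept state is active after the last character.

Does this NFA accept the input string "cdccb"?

S₀ = ε-closure({0}) = {0,2,6,8,10}
'c' @ 1: {7,9,11,12}
'd' @ 2: {1,13}  (accept∈set)
'c' @ 3: {}  — state set empty
rest 'cb' ignored (set empty)
end set {} — state 1 not in

Answer: REJECT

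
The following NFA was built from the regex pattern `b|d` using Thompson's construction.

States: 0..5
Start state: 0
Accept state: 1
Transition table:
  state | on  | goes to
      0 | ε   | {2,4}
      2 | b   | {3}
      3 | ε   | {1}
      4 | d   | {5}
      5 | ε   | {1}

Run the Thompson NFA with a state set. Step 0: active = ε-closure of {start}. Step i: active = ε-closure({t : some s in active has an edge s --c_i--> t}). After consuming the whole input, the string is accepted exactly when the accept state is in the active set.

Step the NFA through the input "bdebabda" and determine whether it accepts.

S₀ = ε-closure({0}) = {0,2,4}
'b' @ 1: {1,3}  [accepting]
'd' @ 2: {}  — dead — no transitions
rest 'ebabda' ignored (set empty)
final: {}; accept 1 not in set

Answer: REJECT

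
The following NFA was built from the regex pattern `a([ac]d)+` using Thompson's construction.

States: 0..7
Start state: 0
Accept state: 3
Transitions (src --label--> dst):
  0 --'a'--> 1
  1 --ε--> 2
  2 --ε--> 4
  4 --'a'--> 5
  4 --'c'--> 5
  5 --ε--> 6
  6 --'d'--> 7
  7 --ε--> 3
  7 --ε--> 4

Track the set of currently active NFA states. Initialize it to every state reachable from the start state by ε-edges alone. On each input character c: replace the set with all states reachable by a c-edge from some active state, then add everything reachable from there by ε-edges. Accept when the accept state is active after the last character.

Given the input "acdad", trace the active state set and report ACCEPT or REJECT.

Answer: ACCEPT

Trace:
S₀ = ε-closure({0}) = {0}
'a' @ 1: {1,2,4}
'c' @ 2: {5,6}
'd' @ 3: {3,4,7}  [accepting]
'a' @ 4: {5,6}
'd' @ 5: {3,4,7}  [accepting]
after full input: {3,4,7}  (accept=3 in)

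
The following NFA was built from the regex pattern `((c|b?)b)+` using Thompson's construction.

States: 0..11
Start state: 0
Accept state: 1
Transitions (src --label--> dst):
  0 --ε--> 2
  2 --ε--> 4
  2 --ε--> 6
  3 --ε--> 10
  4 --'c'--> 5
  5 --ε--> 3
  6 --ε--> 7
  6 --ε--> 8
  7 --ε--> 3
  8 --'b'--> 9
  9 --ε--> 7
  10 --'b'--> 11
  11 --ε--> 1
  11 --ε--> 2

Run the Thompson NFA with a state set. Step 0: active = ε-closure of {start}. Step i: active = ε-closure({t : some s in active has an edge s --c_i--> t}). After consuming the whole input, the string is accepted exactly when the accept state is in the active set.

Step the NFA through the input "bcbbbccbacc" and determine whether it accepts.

Answer: REJECT

Steps:
start: ε-closure({0}) = {0,2,3,4,6,7,8,10}
'b' @ 1: {1,2,3,4,6,7,8,9,10,11}  ✓accept
'c' @ 2: {3,5,10}
'b' @ 3: {1,2,3,4,6,7,8,10,11}  ✓accept
'b' @ 4: {1,2,3,4,6,7,8,9,10,11}  ✓accept
'b' @ 5: {1,2,3,4,6,7,8,9,10,11}  ✓accept
'c' @ 6: {3,5,10}
'c' @ 7: {}  — state set empty
rest 'bacc' ignored (set empty)
end set {} — state 1 not in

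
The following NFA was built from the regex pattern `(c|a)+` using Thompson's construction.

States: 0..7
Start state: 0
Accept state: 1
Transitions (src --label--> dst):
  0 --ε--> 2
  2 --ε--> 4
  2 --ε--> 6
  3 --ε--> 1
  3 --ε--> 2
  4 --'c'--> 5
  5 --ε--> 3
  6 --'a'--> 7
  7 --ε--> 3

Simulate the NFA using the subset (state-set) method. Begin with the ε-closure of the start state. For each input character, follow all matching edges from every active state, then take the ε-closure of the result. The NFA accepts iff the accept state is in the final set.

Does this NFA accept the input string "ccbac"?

Answer: REJECT

Trace:
initial (ε-close {0}): {0,2,4,6}
'c' @ 1: {1,2,3,4,5,6}  [accepting]
'c' @ 2: {1,2,3,4,5,6}  [accepting]
'b' @ 3: {}  — dead — no transitions
rest 'ac' ignored (set empty)
final: {}; accept 1 not in set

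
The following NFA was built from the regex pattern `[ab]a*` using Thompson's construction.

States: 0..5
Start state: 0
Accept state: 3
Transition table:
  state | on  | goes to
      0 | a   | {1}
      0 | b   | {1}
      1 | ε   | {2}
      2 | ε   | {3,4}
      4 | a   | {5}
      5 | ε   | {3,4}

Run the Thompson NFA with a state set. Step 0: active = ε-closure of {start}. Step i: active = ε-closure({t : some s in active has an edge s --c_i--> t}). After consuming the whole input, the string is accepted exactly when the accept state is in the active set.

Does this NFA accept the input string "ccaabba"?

start: ε-closure({0}) = {0}
'c' @ 1: {}  — dead — no transitions
rest 'caabba' ignored (set empty)
final: {}; accept 3 not in set

Answer: REJECT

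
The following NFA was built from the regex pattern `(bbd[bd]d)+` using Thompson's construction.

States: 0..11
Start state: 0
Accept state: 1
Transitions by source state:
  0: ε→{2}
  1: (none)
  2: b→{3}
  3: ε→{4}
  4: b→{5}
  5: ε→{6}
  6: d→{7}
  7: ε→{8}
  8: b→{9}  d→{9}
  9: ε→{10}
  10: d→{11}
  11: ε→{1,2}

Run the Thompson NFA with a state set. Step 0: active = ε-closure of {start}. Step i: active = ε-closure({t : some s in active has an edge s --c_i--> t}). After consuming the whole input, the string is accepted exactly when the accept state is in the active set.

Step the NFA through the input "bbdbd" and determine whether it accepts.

initial (ε-close {0}): {0,2}
'b' @ 1: {3,4}
'b' @ 2: {5,6}
'd' @ 3: {7,8}
'b' @ 4: {9,10}
'd' @ 5: {1,2,11}  ✓accept
final: {1,2,11}; accept 1 in set

Answer: ACCEPT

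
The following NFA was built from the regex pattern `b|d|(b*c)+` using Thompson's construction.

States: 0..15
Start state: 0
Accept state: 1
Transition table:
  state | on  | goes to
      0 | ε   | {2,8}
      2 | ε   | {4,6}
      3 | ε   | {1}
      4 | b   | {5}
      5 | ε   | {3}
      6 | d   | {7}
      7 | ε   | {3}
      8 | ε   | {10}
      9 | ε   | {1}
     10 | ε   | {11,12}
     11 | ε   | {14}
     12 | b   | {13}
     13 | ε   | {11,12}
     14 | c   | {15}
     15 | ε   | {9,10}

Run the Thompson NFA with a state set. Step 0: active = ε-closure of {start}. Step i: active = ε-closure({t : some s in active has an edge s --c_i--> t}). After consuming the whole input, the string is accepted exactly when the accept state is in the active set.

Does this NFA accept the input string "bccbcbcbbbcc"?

Answer: ACCEPT

Derivation:
S₀ = ε-closure({0}) = {0,2,4,6,8,10,11,12,14}
'b' @ 1: {1,3,5,11,12,13,14}  ✓accept
'c' @ 2: {1,9,10,11,12,14,15}  ✓accept
'c' @ 3: {1,9,10,11,12,14,15}  ✓accept
'b' @ 4: {11,12,13,14}
'c' @ 5: {1,9,10,11,12,14,15}  ✓accept
'b' @ 6: {11,12,13,14}
'c' @ 7: {1,9,10,11,12,14,15}  ✓accept
'b' @ 8: {11,12,13,14}
'b' @ 9: {11,12,13,14}
'b' @ 10: {11,12,13,14}
'c' @ 11: {1,9,10,11,12,14,15}  ✓accept
'c' @ 12: {1,9,10,11,12,14,15}  ✓accept
after full input: {1,9,10,11,12,14,15}  (accept=1 in)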